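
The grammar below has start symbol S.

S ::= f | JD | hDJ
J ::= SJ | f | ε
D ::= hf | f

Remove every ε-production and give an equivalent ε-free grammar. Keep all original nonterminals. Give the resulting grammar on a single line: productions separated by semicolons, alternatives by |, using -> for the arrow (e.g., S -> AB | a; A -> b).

S -> D | f | JD | hD | hDJ; D -> f | hf; J -> S | f | SJ

Nullable set: {J}.
S -> JD: J nullable, giving D | JD.
S -> hDJ: J nullable, giving hD | hDJ.
Drop J -> ε.
J -> SJ: J nullable, giving S | SJ.
Unchanged (no nullable symbols): S -> f; D -> f; D -> hf; J -> f.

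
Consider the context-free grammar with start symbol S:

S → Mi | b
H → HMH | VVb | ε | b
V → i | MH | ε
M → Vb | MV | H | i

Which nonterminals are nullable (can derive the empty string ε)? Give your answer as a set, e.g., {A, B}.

{H, M, V}

Directly nullable (have an ε-rule): {H, V}.
M is nullable via M -> H (every symbol on the right is already known nullable).
Not nullable: S — each has a terminal in every rule's right-hand side or depends on a non-nullable symbol.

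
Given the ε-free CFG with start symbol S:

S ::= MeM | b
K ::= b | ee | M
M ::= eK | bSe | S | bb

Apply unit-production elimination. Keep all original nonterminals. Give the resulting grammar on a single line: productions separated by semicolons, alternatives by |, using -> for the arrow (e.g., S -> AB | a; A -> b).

Unit productions: K->M, M->S.
Unit pairs (A ⇒* B via units): (K,M), (K,S), (M,S).
S: inherits non-unit rules of {S} → MeM | b.
K: inherits non-unit rules of {K, M, S} → MeM | b | bSe | bb | eK | ee.
M: inherits non-unit rules of {M, S} → MeM | b | bSe | bb | eK.

S -> b | MeM; K -> b | bb | eK | ee | MeM | bSe; M -> b | bb | eK | MeM | bSe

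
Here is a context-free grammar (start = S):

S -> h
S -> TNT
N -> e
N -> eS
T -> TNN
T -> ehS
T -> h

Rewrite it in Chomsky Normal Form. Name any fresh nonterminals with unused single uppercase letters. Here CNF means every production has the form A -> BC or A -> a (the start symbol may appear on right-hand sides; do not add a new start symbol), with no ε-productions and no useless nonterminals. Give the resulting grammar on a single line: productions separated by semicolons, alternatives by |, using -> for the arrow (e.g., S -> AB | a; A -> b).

No ε-productions.
No unit productions to eliminate.
TERM: introduce A -> e, B -> h and substitute in every rule of length ≥2.
BIN: S -> TNT becomes S -> TC, C -> NT; T -> ABS becomes T -> AD, D -> BS; T -> TNN becomes T -> TE, E -> NN.

S -> h | TC; A -> e; B -> h; C -> NT; D -> BS; E -> NN; N -> e | AS; T -> h | AD | TE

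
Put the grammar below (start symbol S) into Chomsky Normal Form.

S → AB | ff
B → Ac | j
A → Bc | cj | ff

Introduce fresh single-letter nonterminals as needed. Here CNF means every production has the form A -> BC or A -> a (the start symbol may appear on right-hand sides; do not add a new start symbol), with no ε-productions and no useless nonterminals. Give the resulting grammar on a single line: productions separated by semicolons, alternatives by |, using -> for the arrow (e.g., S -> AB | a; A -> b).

S -> AB | EE; A -> BC | CD | EE; B -> j | AC; C -> c; D -> j; E -> f

No ε-productions.
No unit productions to eliminate.
TERM: introduce C -> c, E -> f, D -> j and substitute in every rule of length ≥2.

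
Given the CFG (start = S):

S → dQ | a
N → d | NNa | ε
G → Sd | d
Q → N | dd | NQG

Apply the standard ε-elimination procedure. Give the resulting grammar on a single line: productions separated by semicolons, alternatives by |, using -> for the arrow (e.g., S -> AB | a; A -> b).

Nullable set: {N, Q}.
S -> dQ: Q nullable, giving d | dQ.
Drop N -> ε.
N -> NNa: N, N nullable, giving NNa | Na | a.
Q -> N: N nullable, giving N.
Q -> NQG: N, Q nullable, giving G | NG | NQG | QG.
Unchanged (no nullable symbols): S -> a; G -> Sd; G -> d; N -> d; Q -> dd.

S -> a | d | dQ; G -> d | Sd; N -> a | d | Na | NNa; Q -> G | N | NG | QG | dd | NQG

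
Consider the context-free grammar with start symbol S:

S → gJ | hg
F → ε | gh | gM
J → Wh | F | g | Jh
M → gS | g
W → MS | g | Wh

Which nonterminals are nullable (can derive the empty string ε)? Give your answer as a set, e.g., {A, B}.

Directly nullable (have an ε-rule): {F}.
J is nullable via J -> F (every symbol on the right is already known nullable).
Not nullable: M, S, W — each has a terminal in every rule's right-hand side or depends on a non-nullable symbol.

{F, J}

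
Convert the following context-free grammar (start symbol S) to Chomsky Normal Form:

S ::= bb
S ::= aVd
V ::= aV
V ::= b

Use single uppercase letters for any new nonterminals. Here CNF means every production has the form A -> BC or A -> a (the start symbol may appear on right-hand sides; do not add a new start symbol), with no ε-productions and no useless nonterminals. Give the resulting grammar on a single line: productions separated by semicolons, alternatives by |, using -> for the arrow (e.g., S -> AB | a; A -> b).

S -> AD | CC; A -> a; B -> d; C -> b; D -> VB; V -> b | AV

No ε-productions.
No unit productions to eliminate.
TERM: introduce A -> a, C -> b, B -> d and substitute in every rule of length ≥2.
BIN: S -> AVB becomes S -> AD, D -> VB.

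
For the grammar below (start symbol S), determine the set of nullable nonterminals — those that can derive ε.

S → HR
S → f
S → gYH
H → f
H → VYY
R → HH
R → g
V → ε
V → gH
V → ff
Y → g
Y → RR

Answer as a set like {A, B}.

{V}

Directly nullable (have an ε-rule): {V}.
Not nullable: H, R, S, Y — each has a terminal in every rule's right-hand side or depends on a non-nullable symbol.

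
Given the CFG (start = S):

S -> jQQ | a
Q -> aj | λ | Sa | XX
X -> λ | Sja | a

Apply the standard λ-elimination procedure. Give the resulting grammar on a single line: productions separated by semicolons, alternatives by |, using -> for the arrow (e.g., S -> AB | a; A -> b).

Nullable set: {Q, X}.
S -> jQQ: Q, Q nullable, giving j | jQ | jQQ.
Drop Q -> λ.
Q -> XX: X, X nullable, giving X | XX.
Drop X -> λ.
Unchanged (no nullable symbols): S -> a; Q -> Sa; Q -> aj; X -> Sja; X -> a.

S -> a | j | jQ | jQQ; Q -> X | Sa | XX | aj; X -> a | Sja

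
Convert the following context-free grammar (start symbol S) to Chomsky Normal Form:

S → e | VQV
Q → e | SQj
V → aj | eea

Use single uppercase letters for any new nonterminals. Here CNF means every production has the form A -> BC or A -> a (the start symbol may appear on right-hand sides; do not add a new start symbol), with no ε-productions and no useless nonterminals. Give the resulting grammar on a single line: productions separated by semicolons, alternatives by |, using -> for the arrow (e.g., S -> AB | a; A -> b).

S -> e | VE; A -> j; B -> a; C -> e; D -> QA; E -> QV; F -> CB; Q -> e | SD; V -> BA | CF

No ε-productions.
No unit productions to eliminate.
TERM: introduce B -> a, C -> e, A -> j and substitute in every rule of length ≥2.
BIN: Q -> SQA becomes Q -> SD, D -> QA; S -> VQV becomes S -> VE, E -> QV; V -> CCB becomes V -> CF, F -> CB.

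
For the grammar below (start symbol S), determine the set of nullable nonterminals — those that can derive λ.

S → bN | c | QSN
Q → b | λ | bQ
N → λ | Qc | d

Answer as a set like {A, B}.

Directly nullable (have an ε-rule): {N, Q}.
Not nullable: S — each has a terminal in every rule's right-hand side or depends on a non-nullable symbol.

{N, Q}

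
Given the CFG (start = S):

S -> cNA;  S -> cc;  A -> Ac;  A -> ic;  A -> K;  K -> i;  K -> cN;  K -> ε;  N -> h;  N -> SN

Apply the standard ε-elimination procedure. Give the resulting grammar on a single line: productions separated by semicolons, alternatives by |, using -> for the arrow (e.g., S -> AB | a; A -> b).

Nullable set: {A, K}.
S -> cNA: A nullable, giving cN | cNA.
A -> Ac: A nullable, giving Ac | c.
A -> K: K nullable, giving K.
Drop K -> ε.
Unchanged (no nullable symbols): S -> cc; A -> ic; K -> cN; K -> i; N -> SN; N -> h.

S -> cN | cc | cNA; A -> K | c | Ac | ic; K -> i | cN; N -> h | SN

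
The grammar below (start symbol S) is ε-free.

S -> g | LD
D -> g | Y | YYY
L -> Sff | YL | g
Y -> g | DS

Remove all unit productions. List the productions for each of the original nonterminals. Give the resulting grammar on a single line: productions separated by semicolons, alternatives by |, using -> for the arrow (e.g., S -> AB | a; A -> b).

S -> g | LD; D -> g | DS | YYY; L -> g | YL | Sff; Y -> g | DS

Unit productions: D->Y.
Unit pairs (A ⇒* B via units): (D,Y).
S: inherits non-unit rules of {S} → LD | g.
D: inherits non-unit rules of {D, Y} → DS | YYY | g.
L: inherits non-unit rules of {L} → Sff | YL | g.
Y: inherits non-unit rules of {Y} → DS | g.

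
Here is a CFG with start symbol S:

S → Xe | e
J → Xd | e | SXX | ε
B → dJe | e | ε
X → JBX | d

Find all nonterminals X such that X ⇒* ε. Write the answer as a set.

{B, J}

Directly nullable (have an ε-rule): {B, J}.
Not nullable: S, X — each has a terminal in every rule's right-hand side or depends on a non-nullable symbol.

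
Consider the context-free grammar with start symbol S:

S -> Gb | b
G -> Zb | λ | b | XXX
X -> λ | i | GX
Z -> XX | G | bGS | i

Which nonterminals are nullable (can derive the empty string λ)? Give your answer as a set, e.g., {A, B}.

{G, X, Z}

Directly nullable (have an ε-rule): {G, X}.
Z is nullable via Z -> G (every symbol on the right is already known nullable).
Not nullable: S — each has a terminal in every rule's right-hand side or depends on a non-nullable symbol.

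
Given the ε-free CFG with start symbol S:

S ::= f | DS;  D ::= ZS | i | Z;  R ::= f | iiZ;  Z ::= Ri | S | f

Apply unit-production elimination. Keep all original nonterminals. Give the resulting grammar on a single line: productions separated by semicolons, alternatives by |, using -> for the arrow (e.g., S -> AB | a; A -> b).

Unit productions: D->Z, Z->S.
Unit pairs (A ⇒* B via units): (D,S), (D,Z), (Z,S).
S: inherits non-unit rules of {S} → DS | f.
D: inherits non-unit rules of {D, S, Z} → DS | Ri | ZS | f | i.
R: inherits non-unit rules of {R} → f | iiZ.
Z: inherits non-unit rules of {S, Z} → DS | Ri | f.

S -> f | DS; D -> f | i | DS | Ri | ZS; R -> f | iiZ; Z -> f | DS | Ri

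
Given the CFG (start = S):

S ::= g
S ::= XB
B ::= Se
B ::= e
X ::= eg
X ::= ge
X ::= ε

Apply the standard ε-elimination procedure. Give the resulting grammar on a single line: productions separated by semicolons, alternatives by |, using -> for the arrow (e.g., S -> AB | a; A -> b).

Nullable set: {X}.
S -> XB: X nullable, giving B | XB.
Drop X -> ε.
Unchanged (no nullable symbols): S -> g; B -> Se; B -> e; X -> eg; X -> ge.

S -> B | g | XB; B -> e | Se; X -> eg | ge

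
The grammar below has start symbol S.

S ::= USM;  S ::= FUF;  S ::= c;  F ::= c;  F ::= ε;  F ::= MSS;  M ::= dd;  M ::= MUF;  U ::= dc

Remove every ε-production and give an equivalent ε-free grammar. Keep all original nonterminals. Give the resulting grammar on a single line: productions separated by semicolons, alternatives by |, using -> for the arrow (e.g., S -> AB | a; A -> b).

S -> U | c | FU | UF | FUF | USM; F -> c | MSS; M -> MU | dd | MUF; U -> dc

Nullable set: {F}.
S -> FUF: F, F nullable, giving FU | FUF | U | UF.
Drop F -> ε.
M -> MUF: F nullable, giving MU | MUF.
Unchanged (no nullable symbols): S -> USM; S -> c; F -> MSS; F -> c; M -> dd; U -> dc.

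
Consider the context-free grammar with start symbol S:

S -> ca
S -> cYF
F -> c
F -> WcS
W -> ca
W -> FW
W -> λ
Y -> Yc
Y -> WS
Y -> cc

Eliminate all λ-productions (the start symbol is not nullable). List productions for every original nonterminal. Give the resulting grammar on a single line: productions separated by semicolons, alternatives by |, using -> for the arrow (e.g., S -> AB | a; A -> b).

S -> ca | cYF; F -> c | cS | WcS; W -> F | FW | ca; Y -> S | WS | Yc | cc

Nullable set: {W}.
F -> WcS: W nullable, giving WcS | cS.
Drop W -> λ.
W -> FW: W nullable, giving F | FW.
Y -> WS: W nullable, giving S | WS.
Unchanged (no nullable symbols): S -> cYF; S -> ca; F -> c; W -> ca; Y -> Yc; Y -> cc.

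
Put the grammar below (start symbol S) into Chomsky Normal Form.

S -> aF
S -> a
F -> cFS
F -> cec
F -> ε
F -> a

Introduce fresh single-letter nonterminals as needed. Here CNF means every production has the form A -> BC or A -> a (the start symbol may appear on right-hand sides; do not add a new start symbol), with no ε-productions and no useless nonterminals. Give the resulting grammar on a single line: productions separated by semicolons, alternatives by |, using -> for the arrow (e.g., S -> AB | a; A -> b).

Nullable: {F}; after ε-elimination: S -> a | aF; F -> a | cS | cFS | cec.
No unit productions to eliminate.
TERM: introduce C -> a, A -> c, B -> e and substitute in every rule of length ≥2.
BIN: F -> ABA becomes F -> AD, D -> BA; F -> AFS becomes F -> AE, E -> FS.

S -> a | CF; A -> c; B -> e; C -> a; D -> BA; E -> FS; F -> a | AD | AE | AS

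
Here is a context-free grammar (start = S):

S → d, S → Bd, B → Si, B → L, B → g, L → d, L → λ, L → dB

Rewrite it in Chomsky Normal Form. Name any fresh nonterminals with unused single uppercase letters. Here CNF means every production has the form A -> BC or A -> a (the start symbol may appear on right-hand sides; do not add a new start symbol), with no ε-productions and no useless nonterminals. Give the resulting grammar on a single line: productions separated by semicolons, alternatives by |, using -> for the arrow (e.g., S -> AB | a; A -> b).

S -> d | BC; A -> i; B -> d | g | CB | SA; C -> d

Nullable: {B, L}; after ε-elimination: S -> d | Bd; B -> L | g | Si; L -> d | dB.
After unit-elimination: S -> d | Bd; B -> d | g | Si | dB; L -> d | dB.
TERM: introduce C -> d, A -> i and substitute in every rule of length ≥2.
Drop unreachable/unproductive: L.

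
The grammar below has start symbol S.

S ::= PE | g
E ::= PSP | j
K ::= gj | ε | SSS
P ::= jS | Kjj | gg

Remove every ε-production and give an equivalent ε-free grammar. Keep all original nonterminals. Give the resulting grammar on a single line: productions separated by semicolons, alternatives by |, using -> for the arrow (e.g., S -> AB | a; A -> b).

S -> g | PE; E -> j | PSP; K -> gj | SSS; P -> gg | jS | jj | Kjj

Nullable set: {K}.
Drop K -> ε.
P -> Kjj: K nullable, giving Kjj | jj.
Unchanged (no nullable symbols): S -> PE; S -> g; E -> PSP; E -> j; K -> SSS; K -> gj; P -> gg; P -> jS.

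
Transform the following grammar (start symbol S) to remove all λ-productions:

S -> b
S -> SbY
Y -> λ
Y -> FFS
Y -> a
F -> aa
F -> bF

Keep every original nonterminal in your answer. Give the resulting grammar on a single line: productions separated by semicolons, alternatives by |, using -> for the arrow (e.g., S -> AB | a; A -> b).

S -> b | Sb | SbY; F -> aa | bF; Y -> a | FFS

Nullable set: {Y}.
S -> SbY: Y nullable, giving Sb | SbY.
Drop Y -> λ.
Unchanged (no nullable symbols): S -> b; F -> aa; F -> bF; Y -> FFS; Y -> a.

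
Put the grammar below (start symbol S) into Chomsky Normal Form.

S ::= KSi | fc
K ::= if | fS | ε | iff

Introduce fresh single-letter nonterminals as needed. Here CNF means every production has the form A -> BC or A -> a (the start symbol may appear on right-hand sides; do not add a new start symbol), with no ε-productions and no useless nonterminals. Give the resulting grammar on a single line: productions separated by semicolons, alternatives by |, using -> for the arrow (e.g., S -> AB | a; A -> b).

S -> AC | KE | SB; A -> f; B -> i; C -> c; D -> AA; E -> SB; K -> AS | BA | BD

Nullable: {K}; after ε-elimination: S -> Si | fc | KSi; K -> fS | if | iff.
No unit productions to eliminate.
TERM: introduce C -> c, A -> f, B -> i and substitute in every rule of length ≥2.
BIN: K -> BAA becomes K -> BD, D -> AA; S -> KSB becomes S -> KE, E -> SB.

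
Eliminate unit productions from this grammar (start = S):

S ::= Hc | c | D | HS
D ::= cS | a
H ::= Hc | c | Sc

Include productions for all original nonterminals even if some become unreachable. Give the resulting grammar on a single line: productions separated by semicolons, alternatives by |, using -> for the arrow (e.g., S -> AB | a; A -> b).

Unit productions: S->D.
Unit pairs (A ⇒* B via units): (S,D).
S: inherits non-unit rules of {D, S} → HS | Hc | a | c | cS.
D: inherits non-unit rules of {D} → a | cS.
H: inherits non-unit rules of {H} → Hc | Sc | c.

S -> a | c | HS | Hc | cS; D -> a | cS; H -> c | Hc | Sc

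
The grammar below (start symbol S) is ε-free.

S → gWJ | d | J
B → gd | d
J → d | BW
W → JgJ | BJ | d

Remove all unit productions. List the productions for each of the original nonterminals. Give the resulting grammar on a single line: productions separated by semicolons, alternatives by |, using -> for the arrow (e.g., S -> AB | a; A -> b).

Unit productions: S->J.
Unit pairs (A ⇒* B via units): (S,J).
S: inherits non-unit rules of {J, S} → BW | d | gWJ.
B: inherits non-unit rules of {B} → d | gd.
J: inherits non-unit rules of {J} → BW | d.
W: inherits non-unit rules of {W} → BJ | JgJ | d.

S -> d | BW | gWJ; B -> d | gd; J -> d | BW; W -> d | BJ | JgJ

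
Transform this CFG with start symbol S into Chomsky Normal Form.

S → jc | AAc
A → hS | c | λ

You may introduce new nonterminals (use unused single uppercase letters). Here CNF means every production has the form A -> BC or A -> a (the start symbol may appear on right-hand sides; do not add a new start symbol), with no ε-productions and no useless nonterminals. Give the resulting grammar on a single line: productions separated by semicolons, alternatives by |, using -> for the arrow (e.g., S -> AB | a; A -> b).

S -> c | AC | AE | DC; A -> c | BS; B -> h; C -> c; D -> j; E -> AC

Nullable: {A}; after ε-elimination: S -> c | Ac | jc | AAc; A -> c | hS.
No unit productions to eliminate.
TERM: introduce C -> c, B -> h, D -> j and substitute in every rule of length ≥2.
BIN: S -> AAC becomes S -> AE, E -> AC.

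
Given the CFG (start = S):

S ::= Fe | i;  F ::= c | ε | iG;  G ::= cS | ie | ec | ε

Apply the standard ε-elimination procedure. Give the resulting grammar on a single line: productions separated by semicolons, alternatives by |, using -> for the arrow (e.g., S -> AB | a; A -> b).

Nullable set: {F, G}.
S -> Fe: F nullable, giving Fe | e.
Drop F -> ε.
F -> iG: G nullable, giving i | iG.
Drop G -> ε.
Unchanged (no nullable symbols): S -> i; F -> c; G -> cS; G -> ec; G -> ie.

S -> e | i | Fe; F -> c | i | iG; G -> cS | ec | ie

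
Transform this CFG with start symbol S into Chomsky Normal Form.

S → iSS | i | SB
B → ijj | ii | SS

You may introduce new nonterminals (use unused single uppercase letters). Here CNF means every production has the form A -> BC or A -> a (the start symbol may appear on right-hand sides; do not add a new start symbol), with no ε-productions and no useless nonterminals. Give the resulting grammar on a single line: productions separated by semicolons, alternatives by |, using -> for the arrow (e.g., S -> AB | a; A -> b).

S -> i | AE | SB; A -> i; B -> AA | AD | SS; C -> j; D -> CC; E -> SS

No ε-productions.
No unit productions to eliminate.
TERM: introduce A -> i, C -> j and substitute in every rule of length ≥2.
BIN: B -> ACC becomes B -> AD, D -> CC; S -> ASS becomes S -> AE, E -> SS.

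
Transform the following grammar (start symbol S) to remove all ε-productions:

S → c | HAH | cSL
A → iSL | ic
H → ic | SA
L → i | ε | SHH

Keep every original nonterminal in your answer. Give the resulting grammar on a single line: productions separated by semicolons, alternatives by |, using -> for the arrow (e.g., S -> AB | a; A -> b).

S -> c | cS | HAH | cSL; A -> iS | ic | iSL; H -> SA | ic; L -> i | SHH

Nullable set: {L}.
S -> cSL: L nullable, giving cS | cSL.
A -> iSL: L nullable, giving iS | iSL.
Drop L -> ε.
Unchanged (no nullable symbols): S -> HAH; S -> c; A -> ic; H -> SA; H -> ic; L -> SHH; L -> i.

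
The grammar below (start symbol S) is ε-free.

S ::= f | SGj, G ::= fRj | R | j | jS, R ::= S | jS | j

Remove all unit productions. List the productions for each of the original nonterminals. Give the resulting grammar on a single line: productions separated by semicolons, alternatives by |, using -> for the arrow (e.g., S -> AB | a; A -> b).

S -> f | SGj; G -> f | j | jS | SGj | fRj; R -> f | j | jS | SGj

Unit productions: G->R, R->S.
Unit pairs (A ⇒* B via units): (G,R), (G,S), (R,S).
S: inherits non-unit rules of {S} → SGj | f.
G: inherits non-unit rules of {G, R, S} → SGj | f | fRj | j | jS.
R: inherits non-unit rules of {R, S} → SGj | f | j | jS.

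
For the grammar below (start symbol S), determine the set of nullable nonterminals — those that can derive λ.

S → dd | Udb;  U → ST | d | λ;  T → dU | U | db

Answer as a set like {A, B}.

{T, U}

Directly nullable (have an ε-rule): {U}.
T is nullable via T -> U (every symbol on the right is already known nullable).
Not nullable: S — each has a terminal in every rule's right-hand side or depends on a non-nullable symbol.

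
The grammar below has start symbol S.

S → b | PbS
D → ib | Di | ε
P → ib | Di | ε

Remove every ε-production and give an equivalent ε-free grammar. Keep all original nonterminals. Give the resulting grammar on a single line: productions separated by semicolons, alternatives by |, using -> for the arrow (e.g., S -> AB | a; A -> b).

S -> b | bS | PbS; D -> i | Di | ib; P -> i | Di | ib

Nullable set: {D, P}.
S -> PbS: P nullable, giving PbS | bS.
Drop D -> ε.
D -> Di: D nullable, giving Di | i.
Drop P -> ε.
P -> Di: D nullable, giving Di | i.
Unchanged (no nullable symbols): S -> b; D -> ib; P -> ib.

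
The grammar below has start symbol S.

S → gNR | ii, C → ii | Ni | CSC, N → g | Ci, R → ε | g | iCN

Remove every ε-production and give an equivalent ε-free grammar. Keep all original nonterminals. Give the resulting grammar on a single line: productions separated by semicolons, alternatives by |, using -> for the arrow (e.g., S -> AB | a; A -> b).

Nullable set: {R}.
S -> gNR: R nullable, giving gN | gNR.
Drop R -> ε.
Unchanged (no nullable symbols): S -> ii; C -> CSC; C -> Ni; C -> ii; N -> Ci; N -> g; R -> g; R -> iCN.

S -> gN | ii | gNR; C -> Ni | ii | CSC; N -> g | Ci; R -> g | iCN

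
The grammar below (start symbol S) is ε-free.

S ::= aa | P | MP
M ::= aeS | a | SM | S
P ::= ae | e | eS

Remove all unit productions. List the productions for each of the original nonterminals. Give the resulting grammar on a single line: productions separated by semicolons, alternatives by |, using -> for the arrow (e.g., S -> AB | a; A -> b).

S -> e | MP | aa | ae | eS; M -> a | e | MP | SM | aa | ae | eS | aeS; P -> e | ae | eS

Unit productions: M->S, S->P.
Unit pairs (A ⇒* B via units): (M,P), (M,S), (S,P).
S: inherits non-unit rules of {P, S} → MP | aa | ae | e | eS.
M: inherits non-unit rules of {M, P, S} → MP | SM | a | aa | ae | aeS | e | eS.
P: inherits non-unit rules of {P} → ae | e | eS.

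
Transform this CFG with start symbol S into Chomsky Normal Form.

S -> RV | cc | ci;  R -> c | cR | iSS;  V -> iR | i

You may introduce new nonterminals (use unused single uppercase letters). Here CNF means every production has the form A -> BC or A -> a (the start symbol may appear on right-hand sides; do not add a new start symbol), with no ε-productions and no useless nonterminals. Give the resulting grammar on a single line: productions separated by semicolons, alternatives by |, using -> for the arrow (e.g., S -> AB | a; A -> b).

No ε-productions.
No unit productions to eliminate.
TERM: introduce A -> c, B -> i and substitute in every rule of length ≥2.
BIN: R -> BSS becomes R -> BC, C -> SS.

S -> AA | AB | RV; A -> c; B -> i; C -> SS; R -> c | AR | BC; V -> i | BR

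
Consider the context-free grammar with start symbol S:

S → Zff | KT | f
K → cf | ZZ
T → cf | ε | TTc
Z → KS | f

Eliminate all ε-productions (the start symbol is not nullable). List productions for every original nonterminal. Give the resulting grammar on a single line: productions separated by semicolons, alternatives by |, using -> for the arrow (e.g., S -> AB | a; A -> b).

Nullable set: {T}.
S -> KT: T nullable, giving K | KT.
Drop T -> ε.
T -> TTc: T, T nullable, giving TTc | Tc | c.
Unchanged (no nullable symbols): S -> Zff; S -> f; K -> ZZ; K -> cf; T -> cf; Z -> KS; Z -> f.

S -> K | f | KT | Zff; K -> ZZ | cf; T -> c | Tc | cf | TTc; Z -> f | KS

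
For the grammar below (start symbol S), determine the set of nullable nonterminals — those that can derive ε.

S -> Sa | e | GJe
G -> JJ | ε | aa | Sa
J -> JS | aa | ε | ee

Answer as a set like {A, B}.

{G, J}

Directly nullable (have an ε-rule): {G, J}.
Not nullable: S — each has a terminal in every rule's right-hand side or depends on a non-nullable symbol.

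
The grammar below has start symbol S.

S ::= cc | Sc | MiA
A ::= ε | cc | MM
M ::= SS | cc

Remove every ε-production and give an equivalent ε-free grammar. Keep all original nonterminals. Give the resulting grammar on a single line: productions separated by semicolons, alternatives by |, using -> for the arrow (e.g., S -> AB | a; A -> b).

S -> Mi | Sc | cc | MiA; A -> MM | cc; M -> SS | cc

Nullable set: {A}.
S -> MiA: A nullable, giving Mi | MiA.
Drop A -> ε.
Unchanged (no nullable symbols): S -> Sc; S -> cc; A -> MM; A -> cc; M -> SS; M -> cc.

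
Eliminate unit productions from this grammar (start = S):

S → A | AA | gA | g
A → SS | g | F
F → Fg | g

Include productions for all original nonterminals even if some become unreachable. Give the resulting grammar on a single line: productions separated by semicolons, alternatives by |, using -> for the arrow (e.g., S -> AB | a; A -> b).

Unit productions: A->F, S->A.
Unit pairs (A ⇒* B via units): (A,F), (S,A), (S,F).
S: inherits non-unit rules of {A, F, S} → AA | Fg | SS | g | gA.
A: inherits non-unit rules of {A, F} → Fg | SS | g.
F: inherits non-unit rules of {F} → Fg | g.

S -> g | AA | Fg | SS | gA; A -> g | Fg | SS; F -> g | Fg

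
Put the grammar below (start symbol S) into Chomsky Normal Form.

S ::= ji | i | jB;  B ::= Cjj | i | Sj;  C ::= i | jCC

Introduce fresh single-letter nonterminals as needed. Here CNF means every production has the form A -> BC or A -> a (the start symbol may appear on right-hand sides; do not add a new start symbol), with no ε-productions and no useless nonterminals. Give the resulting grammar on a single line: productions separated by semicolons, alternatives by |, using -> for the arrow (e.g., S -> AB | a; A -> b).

S -> i | AB | AD; A -> j; B -> i | CE | SA; C -> i | AF; D -> i; E -> AA; F -> CC

No ε-productions.
No unit productions to eliminate.
TERM: introduce D -> i, A -> j and substitute in every rule of length ≥2.
BIN: B -> CAA becomes B -> CE, E -> AA; C -> ACC becomes C -> AF, F -> CC.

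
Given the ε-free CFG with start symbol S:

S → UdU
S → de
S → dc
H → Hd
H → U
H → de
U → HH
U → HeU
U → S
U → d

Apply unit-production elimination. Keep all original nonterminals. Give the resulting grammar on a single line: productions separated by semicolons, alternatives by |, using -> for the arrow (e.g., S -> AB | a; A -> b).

Unit productions: H->U, U->S.
Unit pairs (A ⇒* B via units): (H,S), (H,U), (U,S).
S: inherits non-unit rules of {S} → UdU | dc | de.
H: inherits non-unit rules of {H, S, U} → HH | Hd | HeU | UdU | d | dc | de.
U: inherits non-unit rules of {S, U} → HH | HeU | UdU | d | dc | de.

S -> dc | de | UdU; H -> d | HH | Hd | dc | de | HeU | UdU; U -> d | HH | dc | de | HeU | UdU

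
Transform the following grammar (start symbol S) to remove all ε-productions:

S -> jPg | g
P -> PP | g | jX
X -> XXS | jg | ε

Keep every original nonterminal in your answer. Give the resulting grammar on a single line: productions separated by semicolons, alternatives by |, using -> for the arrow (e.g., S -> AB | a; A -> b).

S -> g | jPg; P -> g | j | PP | jX; X -> S | XS | jg | XXS

Nullable set: {X}.
P -> jX: X nullable, giving j | jX.
Drop X -> ε.
X -> XXS: X, X nullable, giving S | XS | XXS.
Unchanged (no nullable symbols): S -> g; S -> jPg; P -> PP; P -> g; X -> jg.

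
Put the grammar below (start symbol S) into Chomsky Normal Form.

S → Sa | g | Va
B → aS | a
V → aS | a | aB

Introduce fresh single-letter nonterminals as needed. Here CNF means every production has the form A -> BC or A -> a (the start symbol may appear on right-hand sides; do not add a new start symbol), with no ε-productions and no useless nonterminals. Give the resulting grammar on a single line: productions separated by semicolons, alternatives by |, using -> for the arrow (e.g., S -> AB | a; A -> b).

S -> g | SA | VA; A -> a; B -> a | AS; V -> a | AB | AS

No ε-productions.
No unit productions to eliminate.
TERM: introduce A -> a and substitute in every rule of length ≥2.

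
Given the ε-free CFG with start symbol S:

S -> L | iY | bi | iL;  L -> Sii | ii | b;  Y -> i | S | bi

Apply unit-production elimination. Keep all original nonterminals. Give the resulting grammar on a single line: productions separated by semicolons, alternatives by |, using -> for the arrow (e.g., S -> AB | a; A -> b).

S -> b | bi | iL | iY | ii | Sii; L -> b | ii | Sii; Y -> b | i | bi | iL | iY | ii | Sii

Unit productions: S->L, Y->S.
Unit pairs (A ⇒* B via units): (S,L), (Y,L), (Y,S).
S: inherits non-unit rules of {L, S} → Sii | b | bi | iL | iY | ii.
L: inherits non-unit rules of {L} → Sii | b | ii.
Y: inherits non-unit rules of {L, S, Y} → Sii | b | bi | i | iL | iY | ii.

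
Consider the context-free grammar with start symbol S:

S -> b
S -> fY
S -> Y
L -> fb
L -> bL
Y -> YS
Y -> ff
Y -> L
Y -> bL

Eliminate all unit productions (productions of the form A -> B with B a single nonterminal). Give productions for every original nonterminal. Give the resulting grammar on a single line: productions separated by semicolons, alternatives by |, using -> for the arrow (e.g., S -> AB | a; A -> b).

S -> b | YS | bL | fY | fb | ff; L -> bL | fb; Y -> YS | bL | fb | ff

Unit productions: S->Y, Y->L.
Unit pairs (A ⇒* B via units): (S,L), (S,Y), (Y,L).
S: inherits non-unit rules of {L, S, Y} → YS | b | bL | fY | fb | ff.
L: inherits non-unit rules of {L} → bL | fb.
Y: inherits non-unit rules of {L, Y} → YS | bL | fb | ff.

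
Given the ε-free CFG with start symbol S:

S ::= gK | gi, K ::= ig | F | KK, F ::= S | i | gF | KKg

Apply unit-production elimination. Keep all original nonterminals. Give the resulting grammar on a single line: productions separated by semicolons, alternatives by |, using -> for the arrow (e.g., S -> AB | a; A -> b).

S -> gK | gi; F -> i | gF | gK | gi | KKg; K -> i | KK | gF | gK | gi | ig | KKg

Unit productions: F->S, K->F.
Unit pairs (A ⇒* B via units): (F,S), (K,F), (K,S).
S: inherits non-unit rules of {S} → gK | gi.
F: inherits non-unit rules of {F, S} → KKg | gF | gK | gi | i.
K: inherits non-unit rules of {F, K, S} → KK | KKg | gF | gK | gi | i | ig.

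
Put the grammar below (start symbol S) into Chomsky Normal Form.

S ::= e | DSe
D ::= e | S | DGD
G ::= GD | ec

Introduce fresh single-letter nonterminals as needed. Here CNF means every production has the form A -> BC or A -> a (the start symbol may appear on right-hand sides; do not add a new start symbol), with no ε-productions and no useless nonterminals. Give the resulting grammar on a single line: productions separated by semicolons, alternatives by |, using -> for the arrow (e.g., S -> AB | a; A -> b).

S -> e | DF; A -> e; B -> c; C -> GD; D -> e | DC | DE; E -> SA; F -> SA; G -> AB | GD

No ε-productions.
After unit-elimination: S -> e | DSe; D -> e | DGD | DSe; G -> GD | ec.
TERM: introduce B -> c, A -> e and substitute in every rule of length ≥2.
BIN: D -> DGD becomes D -> DC, C -> GD; D -> DSA becomes D -> DE, E -> SA; S -> DSA becomes S -> DF, F -> SA.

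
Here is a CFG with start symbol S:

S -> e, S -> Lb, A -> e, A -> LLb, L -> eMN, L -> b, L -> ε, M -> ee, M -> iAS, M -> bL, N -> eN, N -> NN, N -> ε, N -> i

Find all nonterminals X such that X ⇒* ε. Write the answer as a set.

{L, N}

Directly nullable (have an ε-rule): {L, N}.
Not nullable: A, M, S — each has a terminal in every rule's right-hand side or depends on a non-nullable symbol.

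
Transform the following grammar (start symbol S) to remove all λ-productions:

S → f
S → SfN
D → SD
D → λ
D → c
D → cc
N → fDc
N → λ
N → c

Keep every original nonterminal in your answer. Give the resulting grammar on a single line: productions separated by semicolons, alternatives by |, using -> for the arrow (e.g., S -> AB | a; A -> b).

Nullable set: {D, N}.
S -> SfN: N nullable, giving Sf | SfN.
Drop D -> λ.
D -> SD: D nullable, giving S | SD.
Drop N -> λ.
N -> fDc: D nullable, giving fDc | fc.
Unchanged (no nullable symbols): S -> f; D -> c; D -> cc; N -> c.

S -> f | Sf | SfN; D -> S | c | SD | cc; N -> c | fc | fDc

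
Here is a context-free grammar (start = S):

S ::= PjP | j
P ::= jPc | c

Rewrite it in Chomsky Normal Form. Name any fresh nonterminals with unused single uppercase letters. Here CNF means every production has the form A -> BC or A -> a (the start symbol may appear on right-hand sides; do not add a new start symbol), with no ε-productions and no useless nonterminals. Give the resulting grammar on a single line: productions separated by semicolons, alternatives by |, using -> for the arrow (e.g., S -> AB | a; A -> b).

S -> j | PD; A -> j; B -> c; C -> PB; D -> AP; P -> c | AC

No ε-productions.
No unit productions to eliminate.
TERM: introduce B -> c, A -> j and substitute in every rule of length ≥2.
BIN: P -> APB becomes P -> AC, C -> PB; S -> PAP becomes S -> PD, D -> AP.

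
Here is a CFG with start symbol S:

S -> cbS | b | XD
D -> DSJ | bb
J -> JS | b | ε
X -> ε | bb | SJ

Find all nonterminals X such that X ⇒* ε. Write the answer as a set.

{J, X}

Directly nullable (have an ε-rule): {J, X}.
Not nullable: D, S — each has a terminal in every rule's right-hand side or depends on a non-nullable symbol.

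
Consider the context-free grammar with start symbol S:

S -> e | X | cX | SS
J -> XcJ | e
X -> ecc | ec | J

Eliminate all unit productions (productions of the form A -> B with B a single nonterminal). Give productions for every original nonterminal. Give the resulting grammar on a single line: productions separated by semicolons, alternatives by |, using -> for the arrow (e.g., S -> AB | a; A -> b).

Unit productions: S->X, X->J.
Unit pairs (A ⇒* B via units): (S,J), (S,X), (X,J).
S: inherits non-unit rules of {J, S, X} → SS | XcJ | cX | e | ec | ecc.
J: inherits non-unit rules of {J} → XcJ | e.
X: inherits non-unit rules of {J, X} → XcJ | e | ec | ecc.

S -> e | SS | cX | ec | XcJ | ecc; J -> e | XcJ; X -> e | ec | XcJ | ecc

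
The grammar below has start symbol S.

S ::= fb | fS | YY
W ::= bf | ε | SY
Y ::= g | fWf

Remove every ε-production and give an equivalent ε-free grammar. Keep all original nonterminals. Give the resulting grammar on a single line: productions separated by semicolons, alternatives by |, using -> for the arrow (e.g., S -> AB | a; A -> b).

S -> YY | fS | fb; W -> SY | bf; Y -> g | ff | fWf

Nullable set: {W}.
Drop W -> ε.
Y -> fWf: W nullable, giving fWf | ff.
Unchanged (no nullable symbols): S -> YY; S -> fS; S -> fb; W -> SY; W -> bf; Y -> g.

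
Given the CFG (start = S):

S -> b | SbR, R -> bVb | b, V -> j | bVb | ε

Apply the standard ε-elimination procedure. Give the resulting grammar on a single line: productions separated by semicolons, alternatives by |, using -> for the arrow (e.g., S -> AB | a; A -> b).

Nullable set: {V}.
R -> bVb: V nullable, giving bVb | bb.
Drop V -> ε.
V -> bVb: V nullable, giving bVb | bb.
Unchanged (no nullable symbols): S -> SbR; S -> b; R -> b; V -> j.

S -> b | SbR; R -> b | bb | bVb; V -> j | bb | bVb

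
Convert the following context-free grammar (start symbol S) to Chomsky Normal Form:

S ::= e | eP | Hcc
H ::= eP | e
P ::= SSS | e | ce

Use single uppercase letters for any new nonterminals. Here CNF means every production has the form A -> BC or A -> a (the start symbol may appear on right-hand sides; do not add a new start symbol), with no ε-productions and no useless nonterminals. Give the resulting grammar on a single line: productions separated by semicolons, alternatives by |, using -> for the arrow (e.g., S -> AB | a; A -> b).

No ε-productions.
No unit productions to eliminate.
TERM: introduce B -> c, A -> e and substitute in every rule of length ≥2.
BIN: P -> SSS becomes P -> SC, C -> SS; S -> HBB becomes S -> HD, D -> BB.

S -> e | AP | HD; A -> e; B -> c; C -> SS; D -> BB; H -> e | AP; P -> e | BA | SC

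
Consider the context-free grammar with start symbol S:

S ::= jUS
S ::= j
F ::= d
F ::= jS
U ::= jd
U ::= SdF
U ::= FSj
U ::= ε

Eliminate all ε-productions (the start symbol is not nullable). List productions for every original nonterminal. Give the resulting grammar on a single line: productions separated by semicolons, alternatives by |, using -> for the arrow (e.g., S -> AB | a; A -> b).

S -> j | jS | jUS; F -> d | jS; U -> jd | FSj | SdF

Nullable set: {U}.
S -> jUS: U nullable, giving jS | jUS.
Drop U -> ε.
Unchanged (no nullable symbols): S -> j; F -> d; F -> jS; U -> FSj; U -> SdF; U -> jd.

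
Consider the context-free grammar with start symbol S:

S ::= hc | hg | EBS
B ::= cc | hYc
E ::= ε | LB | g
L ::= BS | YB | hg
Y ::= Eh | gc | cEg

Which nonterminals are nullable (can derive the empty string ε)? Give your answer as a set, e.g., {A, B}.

Directly nullable (have an ε-rule): {E}.
Not nullable: B, L, S, Y — each has a terminal in every rule's right-hand side or depends on a non-nullable symbol.

{E}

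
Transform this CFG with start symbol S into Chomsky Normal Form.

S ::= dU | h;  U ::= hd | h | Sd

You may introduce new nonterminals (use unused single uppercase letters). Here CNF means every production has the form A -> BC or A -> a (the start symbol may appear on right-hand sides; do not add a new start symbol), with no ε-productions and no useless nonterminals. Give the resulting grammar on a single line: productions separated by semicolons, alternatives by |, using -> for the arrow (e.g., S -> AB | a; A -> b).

S -> h | AU; A -> d; B -> h; U -> h | BA | SA

No ε-productions.
No unit productions to eliminate.
TERM: introduce A -> d, B -> h and substitute in every rule of length ≥2.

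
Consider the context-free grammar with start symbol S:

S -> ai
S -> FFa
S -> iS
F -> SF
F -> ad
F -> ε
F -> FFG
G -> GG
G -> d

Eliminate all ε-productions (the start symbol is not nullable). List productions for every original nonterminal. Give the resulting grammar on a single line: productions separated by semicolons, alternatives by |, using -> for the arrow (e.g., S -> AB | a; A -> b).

Nullable set: {F}.
S -> FFa: F, F nullable, giving FFa | Fa | a.
Drop F -> ε.
F -> FFG: F, F nullable, giving FFG | FG | G.
F -> SF: F nullable, giving S | SF.
Unchanged (no nullable symbols): S -> ai; S -> iS; F -> ad; G -> GG; G -> d.

S -> a | Fa | ai | iS | FFa; F -> G | S | FG | SF | ad | FFG; G -> d | GG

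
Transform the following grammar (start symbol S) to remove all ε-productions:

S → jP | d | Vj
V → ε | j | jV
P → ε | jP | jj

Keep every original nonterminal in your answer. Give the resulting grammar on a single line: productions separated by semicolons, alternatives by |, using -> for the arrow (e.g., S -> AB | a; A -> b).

Nullable set: {P, V}.
S -> Vj: V nullable, giving Vj | j.
S -> jP: P nullable, giving j | jP.
Drop P -> ε.
P -> jP: P nullable, giving j | jP.
Drop V -> ε.
V -> jV: V nullable, giving j | jV.
Unchanged (no nullable symbols): S -> d; P -> jj; V -> j.

S -> d | j | Vj | jP; P -> j | jP | jj; V -> j | jV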